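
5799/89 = 65 + 14/89 = 65.16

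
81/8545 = 81/8545 = 0.01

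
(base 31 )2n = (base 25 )3A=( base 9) 104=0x55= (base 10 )85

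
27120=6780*4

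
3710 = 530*7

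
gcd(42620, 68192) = 8524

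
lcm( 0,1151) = 0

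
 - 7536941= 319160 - 7856101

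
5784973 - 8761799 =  - 2976826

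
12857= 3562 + 9295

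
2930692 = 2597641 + 333051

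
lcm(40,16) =80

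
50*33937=1696850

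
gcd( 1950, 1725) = 75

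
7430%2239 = 713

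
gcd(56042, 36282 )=2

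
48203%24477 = 23726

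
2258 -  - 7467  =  9725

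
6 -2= 4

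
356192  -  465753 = - 109561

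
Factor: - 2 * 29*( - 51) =2958 = 2^1*3^1*17^1*29^1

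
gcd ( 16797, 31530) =3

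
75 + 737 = 812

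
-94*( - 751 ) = 70594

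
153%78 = 75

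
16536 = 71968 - 55432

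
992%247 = 4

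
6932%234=146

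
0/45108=0 = 0.00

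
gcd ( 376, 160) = 8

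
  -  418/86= -5 + 6/43 = - 4.86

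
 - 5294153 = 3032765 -8326918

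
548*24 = 13152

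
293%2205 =293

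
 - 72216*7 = - 505512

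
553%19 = 2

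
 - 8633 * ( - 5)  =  43165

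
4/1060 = 1/265 =0.00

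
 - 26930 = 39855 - 66785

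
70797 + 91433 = 162230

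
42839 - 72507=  - 29668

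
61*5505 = 335805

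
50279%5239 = 3128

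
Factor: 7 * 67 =469  =  7^1*67^1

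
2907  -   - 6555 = 9462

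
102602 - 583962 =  - 481360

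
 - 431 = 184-615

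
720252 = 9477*76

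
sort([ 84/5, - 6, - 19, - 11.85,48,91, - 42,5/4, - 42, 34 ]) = [-42, -42, - 19, - 11.85, - 6,5/4,84/5,34, 48, 91]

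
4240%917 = 572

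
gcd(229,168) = 1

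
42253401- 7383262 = 34870139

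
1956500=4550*430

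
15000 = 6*2500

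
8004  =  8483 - 479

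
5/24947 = 5/24947  =  0.00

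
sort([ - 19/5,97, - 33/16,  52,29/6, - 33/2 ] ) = [ -33/2,-19/5, - 33/16, 29/6, 52, 97]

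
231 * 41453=9575643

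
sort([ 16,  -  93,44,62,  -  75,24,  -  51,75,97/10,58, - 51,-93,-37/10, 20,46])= [ - 93, - 93, - 75, - 51  ,-51, - 37/10,97/10,16, 20, 24, 44,46, 58,  62,75 ]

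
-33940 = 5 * ( - 6788)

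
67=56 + 11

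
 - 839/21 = - 839/21 =- 39.95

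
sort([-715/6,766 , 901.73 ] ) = [-715/6, 766,901.73]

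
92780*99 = 9185220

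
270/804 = 45/134 = 0.34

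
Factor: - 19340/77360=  - 1/4=-2^( - 2) 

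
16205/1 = 16205 =16205.00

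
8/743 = 8/743 = 0.01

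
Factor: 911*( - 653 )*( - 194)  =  2^1*97^1 * 653^1*911^1 = 115407302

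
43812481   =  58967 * 743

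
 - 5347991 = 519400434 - 524748425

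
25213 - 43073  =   - 17860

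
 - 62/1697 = -62/1697 = - 0.04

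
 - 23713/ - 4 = 23713/4 = 5928.25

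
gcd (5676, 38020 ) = 4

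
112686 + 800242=912928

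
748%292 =164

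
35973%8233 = 3041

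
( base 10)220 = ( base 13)13C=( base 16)DC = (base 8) 334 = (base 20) B0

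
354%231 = 123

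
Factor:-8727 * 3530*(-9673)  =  297989436630=2^1*3^1 *5^1*17^1*353^1*569^1*2909^1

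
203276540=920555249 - 717278709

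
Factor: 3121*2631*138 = 1133166438 = 2^1*3^2*23^1*877^1*3121^1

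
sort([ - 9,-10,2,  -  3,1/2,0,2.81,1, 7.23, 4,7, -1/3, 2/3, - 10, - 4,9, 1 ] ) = [ - 10, - 10, - 9, - 4, - 3, - 1/3,0,1/2,2/3,1, 1,2,  2.81, 4 , 7,7.23,9]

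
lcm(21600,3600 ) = 21600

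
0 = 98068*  0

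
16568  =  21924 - 5356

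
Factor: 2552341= 11^1*331^1*701^1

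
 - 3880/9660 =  - 1+289/483 = -0.40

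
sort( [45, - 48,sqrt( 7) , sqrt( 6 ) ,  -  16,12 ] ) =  [  -  48, - 16, sqrt(6),  sqrt(7),  12, 45 ]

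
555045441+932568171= 1487613612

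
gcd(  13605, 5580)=15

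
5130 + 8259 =13389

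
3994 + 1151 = 5145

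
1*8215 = 8215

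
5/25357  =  5/25357  =  0.00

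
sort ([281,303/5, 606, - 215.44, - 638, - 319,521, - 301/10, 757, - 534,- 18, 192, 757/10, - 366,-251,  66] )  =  [ - 638, - 534, - 366, - 319,-251, - 215.44, - 301/10, - 18,303/5,66,  757/10,  192,  281,  521, 606,  757]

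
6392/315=20  +  92/315=20.29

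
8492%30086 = 8492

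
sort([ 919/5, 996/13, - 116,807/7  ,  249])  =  [ - 116, 996/13, 807/7,  919/5, 249]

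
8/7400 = 1/925 = 0.00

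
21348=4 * 5337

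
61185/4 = 61185/4  =  15296.25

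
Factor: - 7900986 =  - 2^1*3^1*1316831^1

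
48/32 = 3/2 = 1.50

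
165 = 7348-7183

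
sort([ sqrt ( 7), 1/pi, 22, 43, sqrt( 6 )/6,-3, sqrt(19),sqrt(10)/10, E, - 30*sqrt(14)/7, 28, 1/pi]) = [ - 30*sqrt(14)/7, - 3,sqrt(10)/10, 1/pi, 1/pi,  sqrt( 6)/6,sqrt(7), E,  sqrt(19), 22, 28, 43]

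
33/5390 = 3/490 = 0.01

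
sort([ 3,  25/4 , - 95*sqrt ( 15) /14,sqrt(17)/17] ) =[ - 95*sqrt ( 15)/14,  sqrt(17 )/17 , 3,25/4]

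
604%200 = 4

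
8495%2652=539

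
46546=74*629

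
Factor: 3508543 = 557^1*6299^1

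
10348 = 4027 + 6321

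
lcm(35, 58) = 2030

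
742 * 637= 472654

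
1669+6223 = 7892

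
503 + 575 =1078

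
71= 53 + 18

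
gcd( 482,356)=2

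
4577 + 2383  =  6960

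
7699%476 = 83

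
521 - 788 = - 267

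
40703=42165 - 1462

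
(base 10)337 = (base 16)151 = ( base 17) 12E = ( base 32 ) AH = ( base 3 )110111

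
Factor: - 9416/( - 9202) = 2^2* 11^1*43^( - 1) = 44/43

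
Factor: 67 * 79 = 5293=67^1*79^1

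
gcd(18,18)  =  18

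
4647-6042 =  -1395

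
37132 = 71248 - 34116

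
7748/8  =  968  +  1/2  =  968.50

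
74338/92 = 37169/46 = 808.02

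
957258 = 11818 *81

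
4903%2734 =2169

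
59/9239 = 59/9239 = 0.01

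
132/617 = 132/617 =0.21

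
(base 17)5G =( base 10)101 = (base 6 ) 245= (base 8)145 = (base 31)38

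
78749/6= 78749/6 = 13124.83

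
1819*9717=17675223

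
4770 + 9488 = 14258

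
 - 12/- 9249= 4/3083 = 0.00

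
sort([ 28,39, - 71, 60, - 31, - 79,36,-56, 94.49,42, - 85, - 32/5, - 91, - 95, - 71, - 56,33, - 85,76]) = [ - 95, - 91, - 85, - 85,-79, - 71,-71, - 56, - 56,- 31, - 32/5, 28,33,  36,39, 42,60,76,  94.49] 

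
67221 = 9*7469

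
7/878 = 7/878 = 0.01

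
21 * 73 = 1533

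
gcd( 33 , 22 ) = 11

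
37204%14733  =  7738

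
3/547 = 3/547 = 0.01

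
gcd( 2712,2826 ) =6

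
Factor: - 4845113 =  - 7^1*13^1*37^1*1439^1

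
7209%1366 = 379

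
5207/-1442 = - 4 + 561/1442=-3.61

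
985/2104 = 985/2104 = 0.47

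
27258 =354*77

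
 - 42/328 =-21/164 = -0.13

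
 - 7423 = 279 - 7702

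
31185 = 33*945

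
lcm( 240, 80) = 240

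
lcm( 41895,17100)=837900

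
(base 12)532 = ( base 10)758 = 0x2F6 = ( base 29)Q4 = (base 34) MA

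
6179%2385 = 1409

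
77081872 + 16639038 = 93720910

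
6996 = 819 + 6177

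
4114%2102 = 2012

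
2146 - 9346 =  - 7200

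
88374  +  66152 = 154526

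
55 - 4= 51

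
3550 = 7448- 3898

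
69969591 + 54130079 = 124099670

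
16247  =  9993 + 6254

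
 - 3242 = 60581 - 63823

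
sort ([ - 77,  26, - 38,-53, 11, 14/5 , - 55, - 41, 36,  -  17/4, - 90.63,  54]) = [ - 90.63, - 77,-55, - 53, - 41,  -  38 , - 17/4,14/5, 11,26,36,54] 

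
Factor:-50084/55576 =  -  2^( - 1)*  19^1*659^1*6947^( - 1) =- 12521/13894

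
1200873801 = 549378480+651495321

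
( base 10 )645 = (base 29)m7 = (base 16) 285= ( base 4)22011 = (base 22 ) 177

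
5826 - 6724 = -898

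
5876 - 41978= - 36102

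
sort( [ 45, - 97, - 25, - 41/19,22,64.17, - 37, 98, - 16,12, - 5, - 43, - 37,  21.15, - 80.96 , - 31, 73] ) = [ - 97, - 80.96,- 43, - 37, - 37, - 31, - 25,  -  16, - 5, - 41/19, 12 , 21.15,22,45,64.17,73,98]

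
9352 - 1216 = 8136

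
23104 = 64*361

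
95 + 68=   163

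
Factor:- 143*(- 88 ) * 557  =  2^3*11^2*13^1 * 557^1= 7009288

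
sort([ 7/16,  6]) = [ 7/16,6]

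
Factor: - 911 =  - 911^1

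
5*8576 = 42880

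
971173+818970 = 1790143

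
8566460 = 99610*86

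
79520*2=159040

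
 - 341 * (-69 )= 23529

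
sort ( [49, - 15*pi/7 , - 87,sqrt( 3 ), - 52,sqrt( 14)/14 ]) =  [ - 87, - 52,  -  15*pi/7, sqrt( 14)/14,sqrt (3 ) , 49]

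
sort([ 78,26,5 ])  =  [5,26, 78]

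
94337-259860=-165523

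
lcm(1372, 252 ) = 12348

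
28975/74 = 28975/74 = 391.55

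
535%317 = 218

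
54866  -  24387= 30479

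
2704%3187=2704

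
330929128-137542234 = 193386894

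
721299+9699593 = 10420892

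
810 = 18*45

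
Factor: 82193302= 2^1*41096651^1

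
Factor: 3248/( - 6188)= - 116/221 = -2^2*13^( - 1) * 17^( - 1)*29^1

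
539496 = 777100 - 237604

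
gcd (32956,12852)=28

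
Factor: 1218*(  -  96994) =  - 2^2 * 3^1*7^1*29^1*48497^1 = - 118138692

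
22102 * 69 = 1525038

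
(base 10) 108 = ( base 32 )3c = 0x6c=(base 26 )44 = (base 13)84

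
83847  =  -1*( - 83847)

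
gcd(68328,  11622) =78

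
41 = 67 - 26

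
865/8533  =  865/8533 = 0.10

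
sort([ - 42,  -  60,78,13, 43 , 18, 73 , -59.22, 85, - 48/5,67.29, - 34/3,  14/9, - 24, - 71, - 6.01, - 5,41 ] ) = [ - 71, - 60, - 59.22, - 42 ,-24, - 34/3,- 48/5, - 6.01, - 5,14/9, 13,18,  41,43, 67.29,  73,78,85]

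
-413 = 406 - 819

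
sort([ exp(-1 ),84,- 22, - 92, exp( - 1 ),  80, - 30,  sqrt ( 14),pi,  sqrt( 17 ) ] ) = [ - 92, - 30  ,-22,exp( - 1), exp( - 1),pi,sqrt( 14 ),sqrt( 17),80, 84 ] 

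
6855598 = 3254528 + 3601070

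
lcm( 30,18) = 90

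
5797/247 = 23 + 116/247 = 23.47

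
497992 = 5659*88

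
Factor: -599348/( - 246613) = 2^2*149837^1 * 246613^( - 1)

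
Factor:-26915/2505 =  - 3^( - 1)*7^1*167^( - 1)*769^1 =- 5383/501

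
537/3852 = 179/1284 = 0.14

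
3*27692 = 83076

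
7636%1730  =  716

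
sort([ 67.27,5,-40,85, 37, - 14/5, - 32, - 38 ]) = [ - 40, - 38, - 32, - 14/5,5,37, 67.27, 85]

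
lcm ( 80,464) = 2320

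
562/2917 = 562/2917= 0.19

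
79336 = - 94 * ( - 844) 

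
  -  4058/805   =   - 4058/805 =- 5.04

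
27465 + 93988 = 121453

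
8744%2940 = 2864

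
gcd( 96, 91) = 1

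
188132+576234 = 764366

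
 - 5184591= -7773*667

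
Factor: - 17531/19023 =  - 47/51 = - 3^ ( - 1)*17^( - 1 ) *47^1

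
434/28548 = 217/14274 = 0.02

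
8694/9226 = 621/659 =0.94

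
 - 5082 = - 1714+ - 3368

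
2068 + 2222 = 4290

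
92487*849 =78521463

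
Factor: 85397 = 13^1*6569^1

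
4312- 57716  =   - 53404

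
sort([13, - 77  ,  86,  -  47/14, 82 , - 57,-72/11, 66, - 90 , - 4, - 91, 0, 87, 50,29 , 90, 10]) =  [-91, - 90, - 77, -57, - 72/11,-4 ,-47/14, 0, 10 , 13,29, 50, 66,82,86,87,90 ]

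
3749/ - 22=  - 171 + 13/22 = - 170.41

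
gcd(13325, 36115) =5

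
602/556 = 1+23/278 = 1.08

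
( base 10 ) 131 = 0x83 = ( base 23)5g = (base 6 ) 335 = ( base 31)47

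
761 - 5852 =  - 5091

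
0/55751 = 0 = 0.00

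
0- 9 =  - 9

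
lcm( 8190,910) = 8190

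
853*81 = 69093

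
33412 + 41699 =75111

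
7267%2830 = 1607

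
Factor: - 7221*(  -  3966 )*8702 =249212105172 =2^2*3^2 *19^1*29^1*83^1*229^1*661^1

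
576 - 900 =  - 324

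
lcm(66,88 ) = 264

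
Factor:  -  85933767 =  - 3^1* 31^1*924019^1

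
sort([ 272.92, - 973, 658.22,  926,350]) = [ - 973,272.92,350, 658.22,926]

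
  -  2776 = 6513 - 9289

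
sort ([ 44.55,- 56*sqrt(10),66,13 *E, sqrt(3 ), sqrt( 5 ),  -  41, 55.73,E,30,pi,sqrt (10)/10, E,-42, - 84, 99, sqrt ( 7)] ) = [ - 56 * sqrt(10 ), - 84, - 42, - 41,sqrt(10 )/10, sqrt (3), sqrt( 5), sqrt( 7 ), E, E, pi , 30,13*E , 44.55,55.73, 66,  99]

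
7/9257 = 7/9257 = 0.00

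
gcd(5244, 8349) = 69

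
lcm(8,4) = 8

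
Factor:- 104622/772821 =-2^1*3^( - 3)*29^( - 1 )*53^1  =  - 106/783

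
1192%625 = 567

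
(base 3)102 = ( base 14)B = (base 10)11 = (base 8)13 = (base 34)b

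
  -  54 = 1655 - 1709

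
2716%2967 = 2716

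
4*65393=261572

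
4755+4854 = 9609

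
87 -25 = 62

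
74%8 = 2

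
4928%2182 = 564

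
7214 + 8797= 16011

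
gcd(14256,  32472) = 792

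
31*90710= 2812010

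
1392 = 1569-177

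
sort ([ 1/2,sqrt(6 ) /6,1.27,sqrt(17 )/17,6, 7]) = [ sqrt(17) /17, sqrt(6) /6, 1/2,1.27,6,7 ] 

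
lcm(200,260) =2600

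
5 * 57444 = 287220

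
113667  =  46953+66714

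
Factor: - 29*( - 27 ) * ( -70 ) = -2^1*3^3* 5^1 * 7^1*29^1 = -54810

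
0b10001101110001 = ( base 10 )9073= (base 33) 8AV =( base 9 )13401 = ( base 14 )3441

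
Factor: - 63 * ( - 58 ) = 2^1* 3^2 * 7^1*29^1 = 3654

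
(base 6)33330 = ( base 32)4hm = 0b1001000110110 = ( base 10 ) 4662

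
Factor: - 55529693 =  - 29^1*1914817^1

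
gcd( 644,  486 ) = 2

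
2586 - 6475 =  - 3889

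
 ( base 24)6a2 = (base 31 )3q9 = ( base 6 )25042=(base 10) 3698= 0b111001110010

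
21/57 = 7/19= 0.37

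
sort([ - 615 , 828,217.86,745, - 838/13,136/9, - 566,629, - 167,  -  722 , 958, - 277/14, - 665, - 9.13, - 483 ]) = [  -  722, - 665, - 615, -566, - 483, - 167 , - 838/13, - 277/14, - 9.13 , 136/9,217.86,629,745,828,958]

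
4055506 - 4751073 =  -695567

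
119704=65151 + 54553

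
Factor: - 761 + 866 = 3^1*5^1*7^1 = 105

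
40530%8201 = 7726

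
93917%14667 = 5915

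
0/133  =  0 = 0.00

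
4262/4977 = 4262/4977 = 0.86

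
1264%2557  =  1264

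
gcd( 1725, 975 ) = 75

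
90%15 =0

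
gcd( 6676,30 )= 2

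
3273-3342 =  - 69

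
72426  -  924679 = -852253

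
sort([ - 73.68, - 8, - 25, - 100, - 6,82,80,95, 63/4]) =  [-100, - 73.68,- 25, - 8, - 6, 63/4, 80, 82,95]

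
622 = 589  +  33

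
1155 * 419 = 483945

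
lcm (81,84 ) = 2268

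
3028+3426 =6454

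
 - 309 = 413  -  722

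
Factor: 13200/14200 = 66/71 = 2^1 *3^1*11^1*71^( - 1 )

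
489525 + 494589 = 984114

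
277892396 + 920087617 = 1197980013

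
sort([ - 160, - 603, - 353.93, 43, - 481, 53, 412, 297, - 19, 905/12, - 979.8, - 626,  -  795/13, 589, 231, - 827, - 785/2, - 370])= [ - 979.8, - 827 , - 626 , - 603, - 481, - 785/2,-370, - 353.93, - 160, - 795/13, - 19 , 43,53,905/12,231, 297,412,  589 ]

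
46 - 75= - 29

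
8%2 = 0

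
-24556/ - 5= 4911 + 1/5 = 4911.20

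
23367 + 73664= 97031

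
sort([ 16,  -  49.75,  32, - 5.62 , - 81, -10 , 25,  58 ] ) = [ - 81, - 49.75,-10,  -  5.62,16 , 25, 32,58 ]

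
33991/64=33991/64=531.11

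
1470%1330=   140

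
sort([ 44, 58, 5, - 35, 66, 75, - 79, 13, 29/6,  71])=[ - 79, - 35, 29/6,  5,13,44, 58,66, 71, 75]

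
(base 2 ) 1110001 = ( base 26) 49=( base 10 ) 113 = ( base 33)3E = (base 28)41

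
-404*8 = -3232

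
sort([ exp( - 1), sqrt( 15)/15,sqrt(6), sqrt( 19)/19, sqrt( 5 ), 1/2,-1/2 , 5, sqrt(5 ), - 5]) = [-5, - 1/2,sqrt(19)/19,  sqrt( 15)/15, exp( - 1),  1/2,sqrt(5 ), sqrt(5), sqrt( 6),5]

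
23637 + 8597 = 32234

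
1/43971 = 1/43971 = 0.00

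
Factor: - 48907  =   - 48907^1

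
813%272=269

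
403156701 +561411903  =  964568604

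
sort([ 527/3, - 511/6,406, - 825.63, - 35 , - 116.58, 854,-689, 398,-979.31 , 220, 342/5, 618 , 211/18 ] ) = [ - 979.31, -825.63,-689, - 116.58, - 511/6, - 35,211/18, 342/5, 527/3, 220, 398, 406, 618, 854]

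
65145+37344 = 102489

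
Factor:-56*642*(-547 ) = 19665744 = 2^4*3^1*7^1 * 107^1 *547^1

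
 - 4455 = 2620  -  7075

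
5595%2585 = 425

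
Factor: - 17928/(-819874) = 108/4939 = 2^2*3^3*11^( - 1 )*449^( - 1 )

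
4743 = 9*527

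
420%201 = 18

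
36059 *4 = 144236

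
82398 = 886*93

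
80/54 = 1 + 13/27 = 1.48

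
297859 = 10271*29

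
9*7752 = 69768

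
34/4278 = 17/2139 = 0.01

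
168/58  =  2 + 26/29 = 2.90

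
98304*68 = 6684672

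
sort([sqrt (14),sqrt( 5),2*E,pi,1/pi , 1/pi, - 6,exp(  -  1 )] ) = [  -  6, 1/pi,1/pi , exp(-1 ),sqrt(5),  pi, sqrt(14 ),2 * E]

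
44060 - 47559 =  - 3499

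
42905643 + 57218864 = 100124507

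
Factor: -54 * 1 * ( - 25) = 1350 = 2^1 * 3^3* 5^2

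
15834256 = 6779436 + 9054820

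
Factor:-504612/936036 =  - 131/243 = -  3^ ( - 5)*131^1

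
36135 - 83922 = - 47787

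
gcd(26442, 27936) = 18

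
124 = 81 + 43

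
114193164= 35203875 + 78989289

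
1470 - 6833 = -5363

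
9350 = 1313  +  8037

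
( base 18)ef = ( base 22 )c3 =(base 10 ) 267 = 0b100001011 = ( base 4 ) 10023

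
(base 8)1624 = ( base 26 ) 196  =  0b1110010100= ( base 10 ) 916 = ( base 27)16p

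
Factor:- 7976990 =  - 2^1*5^1 * 7^1  *  113957^1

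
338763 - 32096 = 306667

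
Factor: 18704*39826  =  2^5*7^1*167^1 *19913^1= 744905504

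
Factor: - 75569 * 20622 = -2^1* 3^1* 7^1*13^1*491^1 *5813^1= - 1558383918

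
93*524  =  48732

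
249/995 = 249/995 = 0.25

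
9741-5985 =3756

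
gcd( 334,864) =2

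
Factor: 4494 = 2^1*3^1*7^1*107^1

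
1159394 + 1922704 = 3082098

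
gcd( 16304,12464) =16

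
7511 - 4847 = 2664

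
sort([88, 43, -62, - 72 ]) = [ - 72,-62,  43,88]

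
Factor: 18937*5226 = 98964762 = 2^1*3^1*13^1*29^1*67^1*653^1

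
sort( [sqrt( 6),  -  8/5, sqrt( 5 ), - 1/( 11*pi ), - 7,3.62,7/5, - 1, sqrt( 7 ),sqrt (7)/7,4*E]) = [ - 7 , - 8/5,-1, - 1/ (11*pi), sqrt( 7 ) /7, 7/5,sqrt(5), sqrt( 6 ), sqrt( 7 ),3.62, 4*E]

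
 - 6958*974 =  - 6777092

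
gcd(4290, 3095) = 5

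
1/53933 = 1/53933=0.00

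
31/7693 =31/7693 = 0.00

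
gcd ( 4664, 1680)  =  8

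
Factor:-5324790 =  - 2^1 * 3^1*5^1*177493^1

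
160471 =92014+68457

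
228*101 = 23028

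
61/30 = 2 +1/30 =2.03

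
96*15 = 1440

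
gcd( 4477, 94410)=1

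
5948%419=82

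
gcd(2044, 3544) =4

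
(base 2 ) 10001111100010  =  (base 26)DF8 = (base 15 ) 2AC6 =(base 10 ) 9186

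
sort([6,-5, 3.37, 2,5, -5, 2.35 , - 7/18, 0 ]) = [ - 5, - 5, - 7/18, 0, 2, 2.35, 3.37, 5,6]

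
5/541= 5/541 = 0.01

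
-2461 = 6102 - 8563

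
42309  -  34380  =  7929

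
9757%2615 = 1912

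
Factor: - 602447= - 103^1*5849^1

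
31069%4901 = 1663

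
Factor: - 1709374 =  - 2^1 * 647^1*1321^1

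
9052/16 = 565+3/4= 565.75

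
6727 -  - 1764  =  8491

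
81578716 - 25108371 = 56470345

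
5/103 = 5/103 = 0.05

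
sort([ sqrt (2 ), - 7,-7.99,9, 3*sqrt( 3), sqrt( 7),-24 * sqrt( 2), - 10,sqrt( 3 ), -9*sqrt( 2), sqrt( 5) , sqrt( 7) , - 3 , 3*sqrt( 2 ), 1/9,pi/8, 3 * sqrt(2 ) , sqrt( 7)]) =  [ - 24 * sqrt( 2 ), - 9*sqrt (2), - 10, - 7.99, -7, - 3,  1/9  ,  pi/8, sqrt( 2),sqrt(3),sqrt(5),sqrt( 7),sqrt( 7), sqrt( 7),3 *sqrt(2), 3 * sqrt( 2)  ,  3*sqrt( 3) , 9 ]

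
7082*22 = 155804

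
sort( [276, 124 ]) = [ 124, 276] 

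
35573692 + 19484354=55058046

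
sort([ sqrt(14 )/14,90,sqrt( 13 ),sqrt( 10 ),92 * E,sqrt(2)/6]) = [ sqrt(2 )/6, sqrt(14) /14,sqrt( 10),sqrt(13), 90,92* E ] 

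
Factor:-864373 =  - 31^1 * 27883^1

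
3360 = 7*480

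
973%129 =70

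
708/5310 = 2/15 = 0.13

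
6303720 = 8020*786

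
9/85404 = 3/28468 = 0.00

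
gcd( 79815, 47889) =15963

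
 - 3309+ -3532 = -6841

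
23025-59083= - 36058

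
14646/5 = 2929+ 1/5= 2929.20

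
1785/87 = 20+15/29 = 20.52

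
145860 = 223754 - 77894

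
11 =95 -84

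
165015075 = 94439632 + 70575443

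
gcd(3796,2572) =4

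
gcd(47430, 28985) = 2635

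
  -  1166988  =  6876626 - 8043614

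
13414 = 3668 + 9746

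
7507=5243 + 2264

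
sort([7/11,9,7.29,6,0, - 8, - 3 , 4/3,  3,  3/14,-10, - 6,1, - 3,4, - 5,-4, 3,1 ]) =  [ - 10, - 8, - 6, - 5, - 4, -3,  -  3, 0,3/14,7/11, 1, 1,4/3,3, 3,  4, 6,7.29,9]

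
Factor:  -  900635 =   -  5^1*43^1*59^1*71^1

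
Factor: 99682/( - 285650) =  - 253/725  =  - 5^( - 2)*11^1*23^1*29^ ( - 1 ) 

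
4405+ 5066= 9471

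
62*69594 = 4314828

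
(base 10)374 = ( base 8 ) 566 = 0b101110110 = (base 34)b0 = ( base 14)1ca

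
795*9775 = 7771125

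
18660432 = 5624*3318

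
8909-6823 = 2086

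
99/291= 33/97 = 0.34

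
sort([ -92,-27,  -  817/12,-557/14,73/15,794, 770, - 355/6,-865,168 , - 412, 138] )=[ - 865, - 412,- 92, - 817/12, - 355/6, - 557/14,- 27,  73/15, 138, 168, 770,794 ] 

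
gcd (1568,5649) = 7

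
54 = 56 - 2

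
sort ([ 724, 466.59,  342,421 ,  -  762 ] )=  [-762,342, 421,466.59, 724]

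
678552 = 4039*168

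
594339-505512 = 88827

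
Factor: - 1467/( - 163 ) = 3^2= 9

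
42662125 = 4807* 8875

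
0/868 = 0 = 0.00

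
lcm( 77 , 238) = 2618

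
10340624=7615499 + 2725125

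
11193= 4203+6990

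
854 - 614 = 240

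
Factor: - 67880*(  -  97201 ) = 2^3*5^1*13^1*1697^1 * 7477^1 = 6598003880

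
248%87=74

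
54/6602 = 27/3301 = 0.01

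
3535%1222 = 1091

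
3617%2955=662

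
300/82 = 3 + 27/41 = 3.66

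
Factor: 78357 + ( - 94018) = -15661 = - 15661^1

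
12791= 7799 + 4992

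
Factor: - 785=-5^1*157^1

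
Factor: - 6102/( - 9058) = 3^3* 7^( - 1)* 113^1 * 647^( - 1 ) = 3051/4529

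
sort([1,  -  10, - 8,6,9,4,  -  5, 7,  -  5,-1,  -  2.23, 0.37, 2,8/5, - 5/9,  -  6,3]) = [ -10,  -  8,- 6  ,-5, - 5, - 2.23, - 1, - 5/9, 0.37, 1, 8/5, 2, 3 , 4, 6,7 , 9]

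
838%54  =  28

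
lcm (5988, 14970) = 29940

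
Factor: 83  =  83^1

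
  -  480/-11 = 480/11=43.64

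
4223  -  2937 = 1286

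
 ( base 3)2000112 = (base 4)113000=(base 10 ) 1472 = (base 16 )5C0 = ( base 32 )1E0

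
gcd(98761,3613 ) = 1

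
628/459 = 1+169/459  =  1.37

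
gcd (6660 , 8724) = 12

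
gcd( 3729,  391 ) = 1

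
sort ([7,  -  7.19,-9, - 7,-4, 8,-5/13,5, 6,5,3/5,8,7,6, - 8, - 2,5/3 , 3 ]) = [ - 9, - 8,-7.19, -7, - 4,-2, - 5/13, 3/5,5/3,3 , 5,5 , 6, 6, 7, 7,8 , 8]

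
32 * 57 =1824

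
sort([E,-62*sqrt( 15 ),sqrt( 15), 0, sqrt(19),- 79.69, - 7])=[-62*sqrt( 15), - 79.69,  -  7, 0 , E, sqrt( 15 ), sqrt(19)]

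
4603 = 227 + 4376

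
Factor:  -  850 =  - 2^1 * 5^2*17^1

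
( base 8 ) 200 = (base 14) 92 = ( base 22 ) 5I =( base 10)128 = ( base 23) 5d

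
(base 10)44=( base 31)1D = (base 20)24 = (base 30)1E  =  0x2c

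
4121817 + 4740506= 8862323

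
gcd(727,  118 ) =1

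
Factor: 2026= 2^1*1013^1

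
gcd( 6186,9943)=1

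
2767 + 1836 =4603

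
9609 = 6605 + 3004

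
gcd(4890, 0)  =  4890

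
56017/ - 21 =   -  2668+11/21 =- 2667.48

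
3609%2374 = 1235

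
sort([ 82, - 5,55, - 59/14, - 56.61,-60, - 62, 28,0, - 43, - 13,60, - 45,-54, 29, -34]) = [ - 62, - 60,-56.61,-54, - 45, - 43, - 34, - 13, - 5, - 59/14,0,  28,29,55,60,82]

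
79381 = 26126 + 53255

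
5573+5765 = 11338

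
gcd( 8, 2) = 2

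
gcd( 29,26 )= 1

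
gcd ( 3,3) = 3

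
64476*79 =5093604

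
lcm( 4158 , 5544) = 16632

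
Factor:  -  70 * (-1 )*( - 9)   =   - 630 =- 2^1*3^2 * 5^1*7^1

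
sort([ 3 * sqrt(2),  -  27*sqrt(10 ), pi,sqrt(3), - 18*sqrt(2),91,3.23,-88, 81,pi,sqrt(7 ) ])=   [ - 88, - 27*sqrt(10), - 18*sqrt(2 ), sqrt(3 ), sqrt(7 ), pi,pi,3.23, 3*sqrt(2 ), 81, 91 ]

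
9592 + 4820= 14412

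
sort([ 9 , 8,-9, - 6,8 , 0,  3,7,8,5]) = [ - 9, - 6,  0,  3, 5,7, 8,8,8,9]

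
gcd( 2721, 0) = 2721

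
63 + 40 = 103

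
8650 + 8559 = 17209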